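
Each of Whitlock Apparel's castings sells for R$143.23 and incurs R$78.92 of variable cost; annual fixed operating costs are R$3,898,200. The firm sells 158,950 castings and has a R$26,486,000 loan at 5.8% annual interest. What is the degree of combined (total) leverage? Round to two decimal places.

Total contribution margin = 158,950 × R$64.31 = R$10,222,074.50.
Operating income = contribution − fixed costs = R$10,222,074.50 − R$3,898,200 = R$6,323,874.50. Interest = R$1,536,188.00, so EBIT − I = R$4,787,686.50.
DCL = contribution ÷ (EBIT − I) = R$10,222,074.50 ÷ R$4,787,686.50 = 2.1351.

2.14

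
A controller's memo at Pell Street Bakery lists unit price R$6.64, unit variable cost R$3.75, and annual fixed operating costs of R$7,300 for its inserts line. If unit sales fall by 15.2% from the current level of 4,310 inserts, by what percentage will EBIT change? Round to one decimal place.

-36.7%

Contribution at this volume is 4,310 × R$2.89 = R$12,455.90.
EBIT = R$12,455.90 − R$7,300 = R$5,155.90.
Degree of operating leverage = R$12,455.90 / R$5,155.90 = 2.4159.
So EBIT moves 2.4159 × (-15.2%) = -36.7%.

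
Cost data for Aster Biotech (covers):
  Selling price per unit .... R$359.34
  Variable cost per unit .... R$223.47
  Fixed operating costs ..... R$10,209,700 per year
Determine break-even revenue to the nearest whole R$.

R$27,001,940

CM per unit = R$359.34 − R$223.47 = R$135.87; CM ratio = R$135.87 / R$359.34 = 0.3781.
Break-even revenue = fixed costs × price ÷ CM = R$10,209,700 × R$359.34 ÷ R$135.87 = R$27,001,940.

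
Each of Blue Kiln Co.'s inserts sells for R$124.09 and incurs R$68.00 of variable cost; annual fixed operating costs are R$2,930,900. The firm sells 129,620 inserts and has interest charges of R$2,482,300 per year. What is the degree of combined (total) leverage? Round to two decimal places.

3.91

Total contribution margin = 129,620 × R$56.09 = R$7,270,385.80.
Operating income = contribution − fixed costs = R$7,270,385.80 − R$2,930,900 = R$4,339,485.80. Interest = R$2,482,300.00.
DOL = R$7,270,385.80 ÷ R$4,339,485.80 = 1.6754; DFL = R$4,339,485.80 ÷ R$1,857,185.80 = 2.3366.
Combined leverage = 1.6754 × 2.3366 = 3.9147.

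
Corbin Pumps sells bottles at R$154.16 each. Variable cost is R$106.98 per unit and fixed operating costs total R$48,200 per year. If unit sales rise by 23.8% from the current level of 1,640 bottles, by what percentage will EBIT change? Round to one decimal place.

+63.1%

At 1,640 units, contribution = 1,640 × R$47.18 = R$77,375.20.
Operating income = contribution − fixed costs = R$77,375.20 − R$48,200 = R$29,175.20.
So DOL = total CM / EBIT = R$77,375.20 / R$29,175.20 = 2.6521.
So EBIT moves 2.6521 × (+23.8%) = +63.1%.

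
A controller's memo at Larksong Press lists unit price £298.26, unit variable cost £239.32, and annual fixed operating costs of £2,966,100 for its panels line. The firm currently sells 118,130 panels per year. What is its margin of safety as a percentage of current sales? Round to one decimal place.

Contribution margin per unit = £298.26 − £239.32 = £58.94. Break-even units = £2,966,100 ÷ £58.94 = 50,324.06; break-even revenue = 50,324.06 × £298.26 = £15,009,653.65.
Current sales = 118,130 × £298.26 = £35,233,453.80.
Margin of safety = (£35,233,453.80 − £15,009,653.65) ÷ £35,233,453.80 = 57.4%.

57.4%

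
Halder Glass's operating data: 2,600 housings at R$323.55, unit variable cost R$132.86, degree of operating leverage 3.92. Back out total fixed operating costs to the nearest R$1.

Total contribution margin = 2,600 × R$190.69 = R$495,794.00.
Since DOL = CM ÷ EBIT, EBIT = R$495,794.00 ÷ 3.92 = R$126,478.06.
And FC = contribution − EBIT = R$495,794.00 − R$126,478.06 = R$369,316.

R$369,316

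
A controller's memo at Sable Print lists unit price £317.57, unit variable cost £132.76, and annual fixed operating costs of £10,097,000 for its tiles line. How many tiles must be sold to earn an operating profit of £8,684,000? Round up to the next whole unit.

Unit CM = price − variable cost = £317.57 − £132.76 = £184.81.
Required volume = (fixed costs + target profit) ÷ CM = (£10,097,000 + £8,684,000) ÷ £184.81 = 101,623.29, so 101,624 tiles.

101,624 tiles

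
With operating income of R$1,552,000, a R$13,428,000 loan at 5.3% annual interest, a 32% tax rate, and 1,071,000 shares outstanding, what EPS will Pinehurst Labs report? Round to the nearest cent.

R$0.53

Interest = R$711,684.00, so EBT = R$1,552,000 − R$711,684.00 = R$840,316.00.
After tax at 32%: net income = R$840,316.00 × 0.68 = R$571,414.88.
EPS = R$571,414.88 ÷ 1,071,000 = R$0.53.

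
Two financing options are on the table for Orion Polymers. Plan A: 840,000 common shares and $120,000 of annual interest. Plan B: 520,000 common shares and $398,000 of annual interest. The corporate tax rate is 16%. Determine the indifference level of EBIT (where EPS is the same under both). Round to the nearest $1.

Set EPS_A = EPS_B: (EBIT − $120,000)(1 − 0.16) ÷ 840,000 = (EBIT − $398,000)(1 − 0.16) ÷ 520,000.
The (1 − t) factor cancels: (EBIT − 120,000) × 520,000 = (EBIT − 398,000) × 840,000.
Solving, EBIT = (398,000·840,000 − 120,000·520,000) / (840,000 − 520,000) = 271,920,000,000 / 320,000 = 849,750.00.

$849,750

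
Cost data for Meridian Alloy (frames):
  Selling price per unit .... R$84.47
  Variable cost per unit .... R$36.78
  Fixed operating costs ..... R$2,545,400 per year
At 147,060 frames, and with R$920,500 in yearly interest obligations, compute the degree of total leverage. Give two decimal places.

Contribution at this volume is 147,060 × R$47.69 = R$7,013,291.40.
Operating income = contribution − fixed costs = R$7,013,291.40 − R$2,545,400 = R$4,467,891.40. Interest = R$920,500.00, so EBIT − I = R$3,547,391.40.
DCL = contribution ÷ (EBIT − I) = R$7,013,291.40 ÷ R$3,547,391.40 = 1.9770.

1.98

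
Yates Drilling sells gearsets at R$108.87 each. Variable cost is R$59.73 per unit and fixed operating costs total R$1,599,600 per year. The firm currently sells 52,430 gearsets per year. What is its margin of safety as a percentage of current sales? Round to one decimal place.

37.9%

Each unit contributes R$108.87 − R$59.73 = R$49.14. Break-even units = R$1,599,600 ÷ R$49.14 = 32,551.89; break-even revenue = 32,551.89 × R$108.87 = R$3,543,924.54.
Actual sales revenue = 52,430 × R$108.87 = R$5,708,054.10.
Margin of safety = (R$5,708,054.10 − R$3,543,924.54) ÷ R$5,708,054.10 = 37.9%.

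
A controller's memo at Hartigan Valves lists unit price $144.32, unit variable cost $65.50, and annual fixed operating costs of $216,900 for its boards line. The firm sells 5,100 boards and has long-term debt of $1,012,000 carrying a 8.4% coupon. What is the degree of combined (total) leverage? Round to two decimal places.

4.02

At 5,100 units, contribution = 5,100 × $78.82 = $401,982.00.
Subtracting fixed costs: EBIT = $401,982.00 − $216,900 = $185,082.00. Interest = $85,008.00, so EBIT − I = $100,074.00.
Degree of total leverage = total CM / (EBIT − interest) = $401,982.00 / $100,074.00 = 4.0168.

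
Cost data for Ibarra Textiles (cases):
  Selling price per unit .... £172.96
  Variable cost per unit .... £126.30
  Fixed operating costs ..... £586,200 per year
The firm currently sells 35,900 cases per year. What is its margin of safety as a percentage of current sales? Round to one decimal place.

Each unit contributes £172.96 − £126.30 = £46.66. Break-even units = £586,200 ÷ £46.66 = 12,563.22; break-even revenue = 12,563.22 × £172.96 = £2,172,935.11.
Current sales = 35,900 × £172.96 = £6,209,264.00.
Margin of safety = (£6,209,264.00 − £2,172,935.11) ÷ £6,209,264.00 = 65.0%.

65.0%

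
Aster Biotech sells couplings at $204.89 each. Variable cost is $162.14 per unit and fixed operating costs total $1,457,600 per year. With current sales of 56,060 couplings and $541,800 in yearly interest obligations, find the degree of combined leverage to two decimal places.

Contribution at this volume is 56,060 × $42.75 = $2,396,565.00.
Operating income = contribution − fixed costs = $2,396,565.00 − $1,457,600 = $938,965.00. Interest = $541,800.00, so EBIT − I = $397,165.00.
Degree of total leverage = total CM / (EBIT − interest) = $2,396,565.00 / $397,165.00 = 6.0342.

6.03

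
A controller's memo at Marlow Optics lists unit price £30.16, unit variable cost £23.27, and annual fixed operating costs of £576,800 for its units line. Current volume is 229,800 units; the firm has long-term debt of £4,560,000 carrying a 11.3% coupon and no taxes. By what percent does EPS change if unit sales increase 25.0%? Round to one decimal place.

Total contribution margin = 229,800 × £6.89 = £1,583,322.00.
Subtracting fixed costs: EBIT = £1,583,322.00 − £576,800 = £1,006,522.00.
Interest = £515,280.00, so EBIT − I = £491,242.00.
Degree of combined leverage = contribution ÷ (EBIT − I) = £1,583,322.00 ÷ £491,242.00 = 3.2231.
%ΔEPS = DCL × %ΔSales = 3.2231 × +25.0% = +80.6%.

+80.6%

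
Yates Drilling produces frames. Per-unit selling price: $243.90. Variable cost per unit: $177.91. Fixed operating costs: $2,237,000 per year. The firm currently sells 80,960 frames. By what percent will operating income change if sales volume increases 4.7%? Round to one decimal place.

+8.1%

Total contribution margin = 80,960 × $65.99 = $5,342,550.40.
Operating income = contribution − fixed costs = $5,342,550.40 − $2,237,000 = $3,105,550.40.
So DOL = total CM / EBIT = $5,342,550.40 / $3,105,550.40 = 1.7203.
%ΔEBIT = DOL × %ΔSales = 1.7203 × +4.7% = +8.1%.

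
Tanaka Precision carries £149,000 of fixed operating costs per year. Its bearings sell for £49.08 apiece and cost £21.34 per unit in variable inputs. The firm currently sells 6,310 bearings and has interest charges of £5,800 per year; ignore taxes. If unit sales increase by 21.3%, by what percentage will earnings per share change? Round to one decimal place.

At 6,310 units, contribution = 6,310 × £27.74 = £175,039.40.
Operating income = contribution − fixed costs = £175,039.40 − £149,000 = £26,039.40.
Interest = £5,800.00, so EBIT − I = £20,239.40.
DCL = total CM / (EBIT − I) = £175,039.40 / £20,239.40 = 8.6484.
%ΔEPS = DCL × %ΔSales = 8.6484 × +21.3% = +184.2%.

+184.2%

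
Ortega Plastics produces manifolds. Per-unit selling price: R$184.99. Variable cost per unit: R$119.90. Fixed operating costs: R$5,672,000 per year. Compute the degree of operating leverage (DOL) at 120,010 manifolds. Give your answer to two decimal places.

At 120,010 units, contribution = 120,010 × R$65.09 = R$7,811,450.90.
Operating income = contribution − fixed costs = R$7,811,450.90 − R$5,672,000 = R$2,139,450.90.
So DOL = total CM / EBIT = R$7,811,450.90 / R$2,139,450.90 = 3.6511.

3.65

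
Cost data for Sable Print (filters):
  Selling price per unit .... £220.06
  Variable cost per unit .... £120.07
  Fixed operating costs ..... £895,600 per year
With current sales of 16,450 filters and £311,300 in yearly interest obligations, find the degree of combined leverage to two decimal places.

3.76

Total contribution margin = 16,450 × £99.99 = £1,644,835.50.
Subtracting fixed costs: EBIT = £1,644,835.50 − £895,600 = £749,235.50. Interest = £311,300.00.
DOL = £1,644,835.50 ÷ £749,235.50 = 2.1954; DFL = £749,235.50 ÷ £437,935.50 = 1.7108.
Combined leverage = 2.1954 × 1.7108 = 3.7559.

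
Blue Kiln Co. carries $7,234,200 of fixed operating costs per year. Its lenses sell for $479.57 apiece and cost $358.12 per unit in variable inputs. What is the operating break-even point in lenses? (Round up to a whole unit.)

Unit CM = price − variable cost = $479.57 − $358.12 = $121.45.
Break-even volume = fixed costs ÷ CM per unit = $7,234,200 ÷ $121.45 = 59,565.25, so 59,566 lenses.

59,566 lenses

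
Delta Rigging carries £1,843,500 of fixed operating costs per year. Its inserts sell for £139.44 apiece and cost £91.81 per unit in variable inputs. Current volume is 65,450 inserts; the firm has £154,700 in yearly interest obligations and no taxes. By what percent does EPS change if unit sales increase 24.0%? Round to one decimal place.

+66.8%

At 65,450 units, contribution = 65,450 × £47.63 = £3,117,383.50.
EBIT = £3,117,383.50 − £1,843,500 = £1,273,883.50.
After interest of £154,700.00, pre-tax earnings = £1,119,183.50.
DCL = total CM / (EBIT − I) = £3,117,383.50 / £1,119,183.50 = 2.7854.
EPS therefore changes by 2.7854 × (+24.0%) = +66.8%.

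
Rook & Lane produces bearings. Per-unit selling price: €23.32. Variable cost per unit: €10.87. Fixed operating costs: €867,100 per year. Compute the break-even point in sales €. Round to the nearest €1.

Contribution margin per unit = €23.32 − €10.87 = €12.45, a CM ratio of €12.45 ÷ €23.32 = 0.5339.
Break-even sales = FC ÷ CM ratio = €867,100 × €23.32 / €12.45 = €1,624,158.

€1,624,158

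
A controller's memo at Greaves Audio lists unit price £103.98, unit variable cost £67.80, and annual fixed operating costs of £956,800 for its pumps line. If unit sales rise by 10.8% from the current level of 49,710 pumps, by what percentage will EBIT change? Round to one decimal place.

Contribution at this volume is 49,710 × £36.18 = £1,798,507.80.
EBIT = £1,798,507.80 − £956,800 = £841,707.80.
DOL = contribution ÷ EBIT = £1,798,507.80 ÷ £841,707.80 = 2.1367.
Operating income changes by 2.1367 × +10.8% = +23.1%.

+23.1%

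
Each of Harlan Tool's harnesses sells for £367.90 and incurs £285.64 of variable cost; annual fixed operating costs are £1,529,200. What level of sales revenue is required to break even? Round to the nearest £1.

£6,839,201

CM per unit = £367.90 − £285.64 = £82.26; CM ratio = £82.26 / £367.90 = 0.2236.
Break-even revenue = fixed costs × price ÷ CM = £1,529,200 × £367.90 ÷ £82.26 = £6,839,201.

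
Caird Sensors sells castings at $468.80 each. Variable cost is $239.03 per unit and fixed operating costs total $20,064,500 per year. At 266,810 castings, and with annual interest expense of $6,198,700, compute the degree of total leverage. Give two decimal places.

Contribution at this volume is 266,810 × $229.77 = $61,304,933.70.
Operating income = contribution − fixed costs = $61,304,933.70 − $20,064,500 = $41,240,433.70. Interest = $6,198,700.00, so EBIT − I = $35,041,733.70.
DCL = contribution ÷ (EBIT − I) = $61,304,933.70 ÷ $35,041,733.70 = 1.7495.

1.75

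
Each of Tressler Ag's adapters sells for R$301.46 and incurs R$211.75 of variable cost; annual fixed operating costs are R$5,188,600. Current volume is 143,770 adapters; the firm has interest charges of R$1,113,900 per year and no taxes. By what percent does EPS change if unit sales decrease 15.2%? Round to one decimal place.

-29.7%

Contribution at this volume is 143,770 × R$89.71 = R$12,897,606.70.
Subtracting fixed costs: EBIT = R$12,897,606.70 − R$5,188,600 = R$7,709,006.70.
After interest of R$1,113,900.00, pre-tax earnings = R$6,595,106.70.
DCL = total CM / (EBIT − I) = R$12,897,606.70 / R$6,595,106.70 = 1.9556.
%ΔEPS = DCL × %ΔSales = 1.9556 × -15.2% = -29.7%.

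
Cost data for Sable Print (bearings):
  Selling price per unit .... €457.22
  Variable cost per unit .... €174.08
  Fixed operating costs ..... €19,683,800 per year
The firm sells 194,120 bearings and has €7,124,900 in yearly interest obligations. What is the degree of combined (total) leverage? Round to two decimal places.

1.95

Contribution at this volume is 194,120 × €283.14 = €54,963,136.80.
Operating income = contribution − fixed costs = €54,963,136.80 − €19,683,800 = €35,279,336.80. Interest = €7,124,900.00, so EBIT − I = €28,154,436.80.
Degree of total leverage = total CM / (EBIT − interest) = €54,963,136.80 / €28,154,436.80 = 1.9522.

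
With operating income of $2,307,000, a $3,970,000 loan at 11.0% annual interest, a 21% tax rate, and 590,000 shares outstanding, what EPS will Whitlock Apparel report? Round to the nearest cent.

$2.50

Interest = $436,700.00, so EBT = $2,307,000 − $436,700.00 = $1,870,300.00.
After tax at 21%: net income = $1,870,300.00 × 0.79 = $1,477,537.00.
EPS = $1,477,537.00 ÷ 590,000 = $2.50.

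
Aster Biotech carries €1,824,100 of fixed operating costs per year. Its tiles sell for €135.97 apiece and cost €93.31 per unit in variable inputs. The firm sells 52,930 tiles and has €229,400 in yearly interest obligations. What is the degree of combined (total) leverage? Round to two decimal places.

11.04

Total contribution margin = 52,930 × €42.66 = €2,257,993.80.
EBIT = €2,257,993.80 − €1,824,100 = €433,893.80. Interest = €229,400.00.
DOL = €2,257,993.80 ÷ €433,893.80 = 5.2040; DFL = €433,893.80 ÷ €204,493.80 = 2.1218.
DCL = DOL × DFL = 5.2040 × 2.1218 = 11.0418.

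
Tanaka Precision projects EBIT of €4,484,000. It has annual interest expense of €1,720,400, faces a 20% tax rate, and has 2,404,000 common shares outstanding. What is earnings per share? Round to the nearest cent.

€0.92

Interest = €1,720,400.00, so EBT = €4,484,000 − €1,720,400.00 = €2,763,600.00.
Net income = €2,763,600.00 × (1 − 0.20) = €2,210,880.00.
EPS = €2,210,880.00 ÷ 2,404,000 = €0.92.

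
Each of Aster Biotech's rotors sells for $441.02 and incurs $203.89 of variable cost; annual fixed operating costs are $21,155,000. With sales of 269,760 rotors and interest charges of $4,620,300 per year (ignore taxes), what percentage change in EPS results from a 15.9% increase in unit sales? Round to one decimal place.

At 269,760 units, contribution = 269,760 × $237.13 = $63,968,188.80.
EBIT = $63,968,188.80 − $21,155,000 = $42,813,188.80.
Interest = $4,620,300.00, so EBIT − I = $38,192,888.80.
DCL = total CM / (EBIT − I) = $63,968,188.80 / $38,192,888.80 = 1.6749.
EPS therefore changes by 1.6749 × (+15.9%) = +26.6%.

+26.6%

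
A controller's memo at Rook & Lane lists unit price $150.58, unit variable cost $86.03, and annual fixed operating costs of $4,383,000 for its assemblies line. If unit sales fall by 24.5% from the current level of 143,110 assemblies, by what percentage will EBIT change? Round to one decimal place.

At 143,110 units, contribution = 143,110 × $64.55 = $9,237,750.50.
EBIT = $9,237,750.50 − $4,383,000 = $4,854,750.50.
Degree of operating leverage = $9,237,750.50 / $4,854,750.50 = 1.9028.
%ΔEBIT = DOL × %ΔSales = 1.9028 × -24.5% = -46.6%.

-46.6%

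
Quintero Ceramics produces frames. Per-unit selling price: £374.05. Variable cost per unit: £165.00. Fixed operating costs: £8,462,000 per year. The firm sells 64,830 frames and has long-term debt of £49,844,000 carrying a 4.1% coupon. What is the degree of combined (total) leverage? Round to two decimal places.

4.45

Total contribution margin = 64,830 × £209.05 = £13,552,711.50.
Subtracting fixed costs: EBIT = £13,552,711.50 − £8,462,000 = £5,090,711.50. Interest = £2,043,604.00.
DOL = £13,552,711.50 ÷ £5,090,711.50 = 2.6622; DFL = £5,090,711.50 ÷ £3,047,107.50 = 1.6707.
DCL = DOL × DFL = 2.6622 × 1.6707 = 4.4477.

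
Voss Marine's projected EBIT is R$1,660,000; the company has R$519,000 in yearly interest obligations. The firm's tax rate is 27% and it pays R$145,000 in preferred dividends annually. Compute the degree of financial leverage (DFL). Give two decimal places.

1.76

Annual interest charges come to R$519,000.00.
Preferred dividends grossed up pre-tax: R$145,000 / (1 − 0.27) = R$198,630.14.
DFL = EBIT ÷ [EBIT − I − D_p/(1−t)] = R$1,660,000 ÷ [R$1,660,000 − R$519,000.00 − R$198,630.14] = R$1,660,000 ÷ R$942,369.86 = 1.7615.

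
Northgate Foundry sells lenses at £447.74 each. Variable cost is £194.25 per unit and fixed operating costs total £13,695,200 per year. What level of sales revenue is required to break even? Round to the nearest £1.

£24,189,865

CM per unit = £447.74 − £194.25 = £253.49; CM ratio = £253.49 / £447.74 = 0.5662.
Break-even revenue = fixed costs × price ÷ CM = £13,695,200 × £447.74 ÷ £253.49 = £24,189,865.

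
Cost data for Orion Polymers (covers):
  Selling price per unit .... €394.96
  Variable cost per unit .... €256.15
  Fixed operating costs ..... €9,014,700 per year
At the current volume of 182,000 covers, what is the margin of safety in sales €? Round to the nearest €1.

Unit CM = price − variable cost = €394.96 − €256.15 = €138.81. Break-even units = €9,014,700 ÷ €138.81 = 64,942.73; break-even revenue = 64,942.73 × €394.96 = €25,649,779.64.
Current sales = 182,000 × €394.96 = €71,882,720.00.
Margin of safety = €71,882,720.00 − €25,649,779.64 = €46,232,940.

€46,232,940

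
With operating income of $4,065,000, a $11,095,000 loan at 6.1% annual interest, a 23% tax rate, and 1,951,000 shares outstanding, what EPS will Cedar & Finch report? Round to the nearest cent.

Interest = $676,795.00, so EBT = $4,065,000 − $676,795.00 = $3,388,205.00.
Net income = $3,388,205.00 × (1 − 0.23) = $2,608,917.85.
EPS = $2,608,917.85 ÷ 1,951,000 = $1.34.

$1.34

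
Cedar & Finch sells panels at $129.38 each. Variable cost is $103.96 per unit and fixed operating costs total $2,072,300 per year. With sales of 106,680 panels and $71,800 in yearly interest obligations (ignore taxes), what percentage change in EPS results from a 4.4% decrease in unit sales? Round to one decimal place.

At 106,680 units, contribution = 106,680 × $25.42 = $2,711,805.60.
Subtracting fixed costs: EBIT = $2,711,805.60 − $2,072,300 = $639,505.60.
After interest of $71,800.00, pre-tax earnings = $567,705.60.
DCL = total CM / (EBIT − I) = $2,711,805.60 / $567,705.60 = 4.7768.
EPS therefore changes by 4.7768 × (-4.4%) = -21.0%.

-21.0%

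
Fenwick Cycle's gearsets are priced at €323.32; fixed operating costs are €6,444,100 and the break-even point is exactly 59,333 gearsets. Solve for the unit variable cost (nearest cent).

Contribution per unit must be FC / Q = €6,444,100 / 59,333 = €108.6090.
Variable cost per unit = €323.32 − €108.6090 = €214.71.

€214.71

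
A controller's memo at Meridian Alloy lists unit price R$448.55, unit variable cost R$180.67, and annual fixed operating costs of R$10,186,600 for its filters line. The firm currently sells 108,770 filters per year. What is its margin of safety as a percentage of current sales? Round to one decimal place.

Unit CM = price − variable cost = R$448.55 − R$180.67 = R$267.88. Break-even units = R$10,186,600 ÷ R$267.88 = 38,026.73; break-even revenue = 38,026.73 × R$448.55 = R$17,056,889.02.
Current sales = 108,770 × R$448.55 = R$48,788,783.50.
Margin of safety = (R$48,788,783.50 − R$17,056,889.02) ÷ R$48,788,783.50 = 65.0%.

65.0%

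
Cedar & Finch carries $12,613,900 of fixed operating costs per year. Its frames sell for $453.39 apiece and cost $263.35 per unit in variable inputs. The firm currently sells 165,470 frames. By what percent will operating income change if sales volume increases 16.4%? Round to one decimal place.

At 165,470 units, contribution = 165,470 × $190.04 = $31,445,918.80.
Operating income = contribution − fixed costs = $31,445,918.80 − $12,613,900 = $18,832,018.80.
Degree of operating leverage = $31,445,918.80 / $18,832,018.80 = 1.6698.
Operating income changes by 1.6698 × +16.4% = +27.4%.

+27.4%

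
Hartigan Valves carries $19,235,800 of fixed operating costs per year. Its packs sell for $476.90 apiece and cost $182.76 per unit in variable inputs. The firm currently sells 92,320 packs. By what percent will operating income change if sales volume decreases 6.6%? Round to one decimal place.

-22.6%

Contribution at this volume is 92,320 × $294.14 = $27,155,004.80.
EBIT = $27,155,004.80 − $19,235,800 = $7,919,204.80.
DOL = contribution ÷ EBIT = $27,155,004.80 ÷ $7,919,204.80 = 3.4290.
%ΔEBIT = DOL × %ΔSales = 3.4290 × -6.6% = -22.6%.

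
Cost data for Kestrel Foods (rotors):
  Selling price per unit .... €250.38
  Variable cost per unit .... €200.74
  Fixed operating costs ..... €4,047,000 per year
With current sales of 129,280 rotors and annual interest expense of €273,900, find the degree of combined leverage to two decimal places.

Total contribution margin = 129,280 × €49.64 = €6,417,459.20.
EBIT = €6,417,459.20 − €4,047,000 = €2,370,459.20. Interest = €273,900.00, so EBIT − I = €2,096,559.20.
Degree of total leverage = total CM / (EBIT − interest) = €6,417,459.20 / €2,096,559.20 = 3.0609.

3.06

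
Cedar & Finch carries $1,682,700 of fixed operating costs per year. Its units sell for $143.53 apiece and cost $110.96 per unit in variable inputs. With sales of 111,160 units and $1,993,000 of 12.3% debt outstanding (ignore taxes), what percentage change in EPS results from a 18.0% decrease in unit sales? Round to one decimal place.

-38.5%

Contribution at this volume is 111,160 × $32.57 = $3,620,481.20.
Subtracting fixed costs: EBIT = $3,620,481.20 − $1,682,700 = $1,937,781.20.
Interest = $245,139.00, so EBIT − I = $1,692,642.20.
Degree of combined leverage = contribution ÷ (EBIT − I) = $3,620,481.20 ÷ $1,692,642.20 = 2.1390.
%ΔEPS = DCL × %ΔSales = 2.1390 × -18.0% = -38.5%.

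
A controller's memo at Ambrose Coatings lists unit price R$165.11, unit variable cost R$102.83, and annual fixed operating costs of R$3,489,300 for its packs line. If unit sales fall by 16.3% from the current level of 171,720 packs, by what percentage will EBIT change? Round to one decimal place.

-24.2%

Contribution at this volume is 171,720 × R$62.28 = R$10,694,721.60.
Operating income = contribution − fixed costs = R$10,694,721.60 − R$3,489,300 = R$7,205,421.60.
Degree of operating leverage = R$10,694,721.60 / R$7,205,421.60 = 1.4843.
Operating income changes by 1.4843 × -16.3% = -24.2%.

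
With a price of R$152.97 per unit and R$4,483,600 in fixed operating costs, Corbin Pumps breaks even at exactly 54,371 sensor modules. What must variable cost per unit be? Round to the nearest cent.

R$70.51

Contribution per unit must be FC / Q = R$4,483,600 / 54,371 = R$82.4631.
Variable cost per unit = R$152.97 − R$82.4631 = R$70.51.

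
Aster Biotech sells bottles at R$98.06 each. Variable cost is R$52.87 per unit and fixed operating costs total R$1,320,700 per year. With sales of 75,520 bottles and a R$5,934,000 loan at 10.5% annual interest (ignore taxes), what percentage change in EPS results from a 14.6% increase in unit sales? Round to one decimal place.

At 75,520 units, contribution = 75,520 × R$45.19 = R$3,412,748.80.
Operating income = contribution − fixed costs = R$3,412,748.80 − R$1,320,700 = R$2,092,048.80.
After interest of R$623,070.00, pre-tax earnings = R$1,468,978.80.
DCL = total CM / (EBIT − I) = R$3,412,748.80 / R$1,468,978.80 = 2.3232.
EPS therefore changes by 2.3232 × (+14.6%) = +33.9%.

+33.9%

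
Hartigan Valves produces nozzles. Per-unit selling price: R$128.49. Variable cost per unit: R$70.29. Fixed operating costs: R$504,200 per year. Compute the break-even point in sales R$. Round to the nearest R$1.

CM per unit = R$128.49 − R$70.29 = R$58.20; CM ratio = R$58.20 / R$128.49 = 0.4530.
Break-even sales = FC ÷ CM ratio = R$504,200 × R$128.49 / R$58.20 = R$1,113,138.

R$1,113,138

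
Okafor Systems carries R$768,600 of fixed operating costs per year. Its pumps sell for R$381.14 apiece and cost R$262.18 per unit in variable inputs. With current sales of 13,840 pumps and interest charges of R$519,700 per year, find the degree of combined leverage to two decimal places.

4.60

Contribution at this volume is 13,840 × R$118.96 = R$1,646,406.40.
EBIT = R$1,646,406.40 − R$768,600 = R$877,806.40. Interest = R$519,700.00.
DOL = R$1,646,406.40 ÷ R$877,806.40 = 1.8756; DFL = R$877,806.40 ÷ R$358,106.40 = 2.4512.
Combined leverage = 1.8756 × 2.4512 = 4.5975.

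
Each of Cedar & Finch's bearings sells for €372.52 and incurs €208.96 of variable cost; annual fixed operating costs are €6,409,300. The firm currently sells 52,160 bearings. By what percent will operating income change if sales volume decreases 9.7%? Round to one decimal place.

-39.0%

Contribution at this volume is 52,160 × €163.56 = €8,531,289.60.
Subtracting fixed costs: EBIT = €8,531,289.60 − €6,409,300 = €2,121,989.60.
Degree of operating leverage = €8,531,289.60 / €2,121,989.60 = 4.0204.
So EBIT moves 4.0204 × (-9.7%) = -39.0%.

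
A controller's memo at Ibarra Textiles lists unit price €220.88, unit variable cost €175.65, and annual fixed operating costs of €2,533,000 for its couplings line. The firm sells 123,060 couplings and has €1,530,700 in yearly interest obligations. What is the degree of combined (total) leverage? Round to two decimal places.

3.70

Contribution at this volume is 123,060 × €45.23 = €5,566,003.80.
Operating income = contribution − fixed costs = €5,566,003.80 − €2,533,000 = €3,033,003.80. Interest = €1,530,700.00, so EBIT − I = €1,502,303.80.
DCL = contribution ÷ (EBIT − I) = €5,566,003.80 ÷ €1,502,303.80 = 3.7050.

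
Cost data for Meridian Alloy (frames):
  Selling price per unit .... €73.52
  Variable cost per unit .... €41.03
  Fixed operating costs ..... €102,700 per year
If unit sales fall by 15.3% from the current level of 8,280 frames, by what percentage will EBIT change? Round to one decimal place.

Total contribution margin = 8,280 × €32.49 = €269,017.20.
Subtracting fixed costs: EBIT = €269,017.20 − €102,700 = €166,317.20.
Degree of operating leverage = €269,017.20 / €166,317.20 = 1.6175.
Operating income changes by 1.6175 × -15.3% = -24.7%.

-24.7%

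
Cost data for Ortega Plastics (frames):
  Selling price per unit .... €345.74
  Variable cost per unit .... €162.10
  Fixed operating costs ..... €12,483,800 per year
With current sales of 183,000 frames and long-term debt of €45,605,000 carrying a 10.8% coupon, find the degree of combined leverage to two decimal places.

2.07

At 183,000 units, contribution = 183,000 × €183.64 = €33,606,120.00.
Subtracting fixed costs: EBIT = €33,606,120.00 − €12,483,800 = €21,122,320.00. Interest = €4,925,340.00, so EBIT − I = €16,196,980.00.
DCL = contribution ÷ (EBIT − I) = €33,606,120.00 ÷ €16,196,980.00 = 2.0748.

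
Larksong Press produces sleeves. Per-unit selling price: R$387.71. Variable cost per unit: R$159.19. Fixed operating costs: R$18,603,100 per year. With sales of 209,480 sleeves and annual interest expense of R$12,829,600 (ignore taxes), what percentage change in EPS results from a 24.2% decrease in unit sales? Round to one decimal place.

-70.5%

At 209,480 units, contribution = 209,480 × R$228.52 = R$47,870,369.60.
Operating income = contribution − fixed costs = R$47,870,369.60 − R$18,603,100 = R$29,267,269.60.
Interest = R$12,829,600.00, so EBIT − I = R$16,437,669.60.
Degree of combined leverage = contribution ÷ (EBIT − I) = R$47,870,369.60 ÷ R$16,437,669.60 = 2.9122.
%ΔEPS = DCL × %ΔSales = 2.9122 × -24.2% = -70.5%.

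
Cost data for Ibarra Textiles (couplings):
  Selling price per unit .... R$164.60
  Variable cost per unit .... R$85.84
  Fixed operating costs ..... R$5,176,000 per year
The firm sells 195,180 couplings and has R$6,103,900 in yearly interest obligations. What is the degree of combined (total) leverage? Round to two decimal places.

Total contribution margin = 195,180 × R$78.76 = R$15,372,376.80.
Operating income = contribution − fixed costs = R$15,372,376.80 − R$5,176,000 = R$10,196,376.80. Interest = R$6,103,900.00, so EBIT − I = R$4,092,476.80.
DCL = contribution ÷ (EBIT − I) = R$15,372,376.80 ÷ R$4,092,476.80 = 3.7563.

3.76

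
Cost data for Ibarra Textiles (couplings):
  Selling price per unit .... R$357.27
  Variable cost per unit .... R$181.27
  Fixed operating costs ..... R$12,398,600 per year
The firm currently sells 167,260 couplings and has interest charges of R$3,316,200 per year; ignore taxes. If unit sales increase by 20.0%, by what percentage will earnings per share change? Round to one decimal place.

+42.9%

Total contribution margin = 167,260 × R$176.00 = R$29,437,760.00.
Subtracting fixed costs: EBIT = R$29,437,760.00 − R$12,398,600 = R$17,039,160.00.
After interest of R$3,316,200.00, pre-tax earnings = R$13,722,960.00.
Degree of combined leverage = contribution ÷ (EBIT − I) = R$29,437,760.00 ÷ R$13,722,960.00 = 2.1451.
EPS therefore changes by 2.1451 × (+20.0%) = +42.9%.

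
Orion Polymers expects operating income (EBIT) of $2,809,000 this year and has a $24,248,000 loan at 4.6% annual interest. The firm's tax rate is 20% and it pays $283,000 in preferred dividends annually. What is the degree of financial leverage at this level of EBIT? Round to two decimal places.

2.10

Annual interest charges come to $1,115,408.00.
Preferred dividends grossed up pre-tax: $283,000 / (1 − 0.20) = $353,750.00.
DFL = EBIT ÷ [EBIT − I − D_p/(1−t)] = $2,809,000 ÷ [$2,809,000 − $1,115,408.00 − $353,750.00] = $2,809,000 ÷ $1,339,842.00 = 2.0965.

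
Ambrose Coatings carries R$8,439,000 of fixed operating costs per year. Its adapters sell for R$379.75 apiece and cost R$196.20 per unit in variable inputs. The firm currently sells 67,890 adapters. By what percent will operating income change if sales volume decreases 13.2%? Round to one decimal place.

Contribution at this volume is 67,890 × R$183.55 = R$12,461,209.50.
Operating income = contribution − fixed costs = R$12,461,209.50 − R$8,439,000 = R$4,022,209.50.
So DOL = total CM / EBIT = R$12,461,209.50 / R$4,022,209.50 = 3.0981.
%ΔEBIT = DOL × %ΔSales = 3.0981 × -13.2% = -40.9%.

-40.9%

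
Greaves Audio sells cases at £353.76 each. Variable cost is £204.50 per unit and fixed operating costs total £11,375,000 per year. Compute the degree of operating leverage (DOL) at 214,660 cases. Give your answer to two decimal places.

1.55

Contribution at this volume is 214,660 × £149.26 = £32,040,151.60.
EBIT = £32,040,151.60 − £11,375,000 = £20,665,151.60.
DOL = contribution ÷ EBIT = £32,040,151.60 ÷ £20,665,151.60 = 1.5504.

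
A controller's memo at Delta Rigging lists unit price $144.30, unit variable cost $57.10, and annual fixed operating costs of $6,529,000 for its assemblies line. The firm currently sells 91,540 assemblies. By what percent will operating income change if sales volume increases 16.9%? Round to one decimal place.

Total contribution margin = 91,540 × $87.20 = $7,982,288.00.
EBIT = $7,982,288.00 − $6,529,000 = $1,453,288.00.
So DOL = total CM / EBIT = $7,982,288.00 / $1,453,288.00 = 5.4926.
Operating income changes by 5.4926 × +16.9% = +92.8%.

+92.8%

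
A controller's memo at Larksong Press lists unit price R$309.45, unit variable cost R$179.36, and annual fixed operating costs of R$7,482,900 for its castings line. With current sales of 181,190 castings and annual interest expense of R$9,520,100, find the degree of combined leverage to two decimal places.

3.59

At 181,190 units, contribution = 181,190 × R$130.09 = R$23,571,007.10.
Operating income = contribution − fixed costs = R$23,571,007.10 − R$7,482,900 = R$16,088,107.10. Interest = R$9,520,100.00.
DOL = R$23,571,007.10 ÷ R$16,088,107.10 = 1.4651; DFL = R$16,088,107.10 ÷ R$6,568,007.10 = 2.4495.
Combined leverage = 1.4651 × 2.4495 = 3.5888.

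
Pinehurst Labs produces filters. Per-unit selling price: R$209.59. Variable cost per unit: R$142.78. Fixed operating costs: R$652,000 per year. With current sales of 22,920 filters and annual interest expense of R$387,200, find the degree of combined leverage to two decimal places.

3.11

At 22,920 units, contribution = 22,920 × R$66.81 = R$1,531,285.20.
EBIT = R$1,531,285.20 − R$652,000 = R$879,285.20. Interest = R$387,200.00, so EBIT − I = R$492,085.20.
Degree of total leverage = total CM / (EBIT − interest) = R$1,531,285.20 / R$492,085.20 = 3.1118.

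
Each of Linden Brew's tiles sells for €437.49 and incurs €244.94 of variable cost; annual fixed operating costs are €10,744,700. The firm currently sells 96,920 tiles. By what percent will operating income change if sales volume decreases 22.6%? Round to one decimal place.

Contribution at this volume is 96,920 × €192.55 = €18,661,946.00.
EBIT = €18,661,946.00 − €10,744,700 = €7,917,246.00.
DOL = contribution ÷ EBIT = €18,661,946.00 ÷ €7,917,246.00 = 2.3571.
Operating income changes by 2.3571 × -22.6% = -53.3%.

-53.3%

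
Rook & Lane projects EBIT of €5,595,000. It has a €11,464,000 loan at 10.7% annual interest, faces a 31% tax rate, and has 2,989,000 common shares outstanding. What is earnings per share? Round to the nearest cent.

€1.01

Interest = €1,226,648.00, so EBT = €5,595,000 − €1,226,648.00 = €4,368,352.00.
Net income = €4,368,352.00 × (1 − 0.31) = €3,014,162.88.
Per share: €3,014,162.88 / 2,989,000 shares = €1.01.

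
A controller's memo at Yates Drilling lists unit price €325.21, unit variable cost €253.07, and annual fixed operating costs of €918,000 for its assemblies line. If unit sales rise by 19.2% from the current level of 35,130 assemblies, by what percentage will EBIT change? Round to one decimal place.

+30.1%

Total contribution margin = 35,130 × €72.14 = €2,534,278.20.
Subtracting fixed costs: EBIT = €2,534,278.20 − €918,000 = €1,616,278.20.
So DOL = total CM / EBIT = €2,534,278.20 / €1,616,278.20 = 1.5680.
So EBIT moves 1.5680 × (+19.2%) = +30.1%.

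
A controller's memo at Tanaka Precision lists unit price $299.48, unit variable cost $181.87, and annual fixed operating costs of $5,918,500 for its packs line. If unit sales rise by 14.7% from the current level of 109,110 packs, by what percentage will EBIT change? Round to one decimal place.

+27.3%

Contribution at this volume is 109,110 × $117.61 = $12,832,427.10.
Operating income = contribution − fixed costs = $12,832,427.10 − $5,918,500 = $6,913,927.10.
Degree of operating leverage = $12,832,427.10 / $6,913,927.10 = 1.8560.
So EBIT moves 1.8560 × (+14.7%) = +27.3%.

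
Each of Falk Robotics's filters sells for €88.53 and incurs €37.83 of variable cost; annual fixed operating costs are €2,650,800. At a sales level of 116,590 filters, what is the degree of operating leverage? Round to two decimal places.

Contribution at this volume is 116,590 × €50.70 = €5,911,113.00.
EBIT = €5,911,113.00 − €2,650,800 = €3,260,313.00.
Degree of operating leverage = €5,911,113.00 / €3,260,313.00 = 1.8131.

1.81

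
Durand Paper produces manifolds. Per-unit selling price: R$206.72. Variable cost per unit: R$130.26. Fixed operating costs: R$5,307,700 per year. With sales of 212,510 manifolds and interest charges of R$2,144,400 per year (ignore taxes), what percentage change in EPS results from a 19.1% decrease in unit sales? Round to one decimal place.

-35.3%

Contribution at this volume is 212,510 × R$76.46 = R$16,248,514.60.
Operating income = contribution − fixed costs = R$16,248,514.60 − R$5,307,700 = R$10,940,814.60.
After interest of R$2,144,400.00, pre-tax earnings = R$8,796,414.60.
Degree of combined leverage = contribution ÷ (EBIT − I) = R$16,248,514.60 ÷ R$8,796,414.60 = 1.8472.
%ΔEPS = DCL × %ΔSales = 1.8472 × -19.1% = -35.3%.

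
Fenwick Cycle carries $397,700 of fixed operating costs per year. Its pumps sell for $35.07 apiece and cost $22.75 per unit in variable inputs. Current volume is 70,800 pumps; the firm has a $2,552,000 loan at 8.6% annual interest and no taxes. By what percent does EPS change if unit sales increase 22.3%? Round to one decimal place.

+76.3%

Total contribution margin = 70,800 × $12.32 = $872,256.00.
Operating income = contribution − fixed costs = $872,256.00 − $397,700 = $474,556.00.
After interest of $219,472.00, pre-tax earnings = $255,084.00.
DCL = total CM / (EBIT − I) = $872,256.00 / $255,084.00 = 3.4195.
%ΔEPS = DCL × %ΔSales = 3.4195 × +22.3% = +76.3%.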